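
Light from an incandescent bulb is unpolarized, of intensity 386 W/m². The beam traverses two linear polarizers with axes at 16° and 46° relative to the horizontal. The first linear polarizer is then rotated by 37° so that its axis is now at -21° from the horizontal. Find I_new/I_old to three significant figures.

I_new/I_old ≈ 0.204

Before rotation:
Unpolarized light through the first polarizer → I₁ = ½ I₀, now polarized at 16°.
I₂ = I₁ cos²(46° − 16°) = 0.5 I₀ · cos²(30°) = 0.375 I₀.
After rotation:
Unpolarized light through the first polarizer → I₁ = ½ I₀, now polarized at -21°.
I₂ = I₁ cos²(46° + 21°) = 0.5 I₀ · cos²(67°) = 0.07634 I₀.
Ratio = 0.07634 / 0.375 = 0.2036.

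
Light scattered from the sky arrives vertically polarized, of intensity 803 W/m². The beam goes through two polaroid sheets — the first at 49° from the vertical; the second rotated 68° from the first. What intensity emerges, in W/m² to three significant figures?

I₁ = 803 W/m² · cos²(49°) = 345.6 W/m².
I₂ = I₁ · cos²(68°) = 345.6 · 0.1403 = 48.5 W/m².

I ≈ 48.5 W/m²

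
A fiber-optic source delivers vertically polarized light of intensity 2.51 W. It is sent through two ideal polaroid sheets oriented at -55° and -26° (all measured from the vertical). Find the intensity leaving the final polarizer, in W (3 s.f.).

I ≈ 0.632 W

I₁ = 2.51 W · cos²(55°) = 0.8258 W.
I₂ = I₁ · cos²(29°) = 0.8258 · 0.765 = 0.6317 W.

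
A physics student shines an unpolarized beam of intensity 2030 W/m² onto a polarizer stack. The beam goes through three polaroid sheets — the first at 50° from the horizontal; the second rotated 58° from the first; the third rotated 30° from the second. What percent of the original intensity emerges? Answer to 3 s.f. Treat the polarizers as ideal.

≈ 10.5%

Unpolarized light through the first polarizer → I₁ = 2030 W/m²/2 = 1015 W/m², polarized at 50°.
I₂ = I₁ · cos²(58°) = 1015 · 0.2808 = 285 W/m².
I₃ = I₂ · cos²(30°) = 285 · 0.75 = 213.8 W/m².
That is 10.53% of the incident intensity.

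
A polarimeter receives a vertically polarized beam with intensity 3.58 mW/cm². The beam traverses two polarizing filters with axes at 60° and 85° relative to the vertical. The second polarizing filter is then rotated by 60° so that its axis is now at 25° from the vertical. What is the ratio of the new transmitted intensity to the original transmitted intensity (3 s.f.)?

I_new/I_old ≈ 0.817

Before rotation:
By Malus's law, I₁ = I₀ cos²(60° − 0°) = I₀ cos²(60°) = 0.25 I₀.
I₂ = I₁ cos²(85° − 60°) = 0.25 I₀ · cos²(25°) = 0.2053 I₀.
After rotation:
I₁ = I₀ cos²(60° − 0°) = I₀ cos²(60°) = 0.25 I₀.
I₂ = I₁ cos²(25° − 60°) = 0.25 I₀ · cos²(35°) = 0.1678 I₀.
Ratio = 0.1678 / 0.2053 = 0.8169.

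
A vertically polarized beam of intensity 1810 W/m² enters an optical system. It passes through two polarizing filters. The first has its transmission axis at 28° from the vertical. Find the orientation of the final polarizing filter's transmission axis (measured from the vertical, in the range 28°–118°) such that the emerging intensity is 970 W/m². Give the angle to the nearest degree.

θ ≈ 62°

I₁ = I₀ cos²(28° − 0°) = I₀ cos²(28°) = 0.7796 I₀.
Target fraction: 970 / 1810 W/m² = 0.5359 of I₀.
Need I₂/I₀ = 0.5359, so cos²(θ − 28°) = 0.5359 / 0.7796 = 0.6874.
θ − 28° = arccos(√0.6874) = 34.0°, giving θ ≈ 28 + 34.0 = 62.0°.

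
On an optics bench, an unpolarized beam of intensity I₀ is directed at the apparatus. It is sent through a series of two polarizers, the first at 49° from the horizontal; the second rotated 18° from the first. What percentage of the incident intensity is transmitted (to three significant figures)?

Unpolarized light through the first polarizer → I₁ = ½ I₀, now polarized at 49°.
I₂ = I₁ cos²(18°) = 0.5 · 0.9045 I₀ = 0.4523 I₀.
That is 45.23% of the incident intensity.

≈ 45.2%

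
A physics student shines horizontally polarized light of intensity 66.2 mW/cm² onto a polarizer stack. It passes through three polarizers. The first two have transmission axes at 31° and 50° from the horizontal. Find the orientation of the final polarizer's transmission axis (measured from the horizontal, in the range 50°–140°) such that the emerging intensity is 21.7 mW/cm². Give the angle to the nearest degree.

θ ≈ 95°

I₁ = I₀ cos²(31° − 0°) = I₀ cos²(31°) = 0.7347 I₀.
I₂ = I₁ cos²(50° − 31°) = 0.7347 I₀ · cos²(19°) = 0.6569 I₀.
Target fraction: 21.7 / 66.2 mW/cm² = 0.3278 of I₀.
Need I₃/I₀ = 0.3278, so cos²(θ − 50°) = 0.3278 / 0.6569 = 0.499.
θ − 50° = arccos(√0.499) = 45.1°, giving θ ≈ 50 + 45.1 = 95.1°.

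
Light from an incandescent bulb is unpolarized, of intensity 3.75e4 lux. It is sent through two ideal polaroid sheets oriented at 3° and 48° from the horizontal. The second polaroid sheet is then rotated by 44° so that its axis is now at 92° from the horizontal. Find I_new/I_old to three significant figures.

I_new/I_old ≈ 0.000609

Before rotation:
Unpolarized light through the first polarizer → I₁ = ½ I₀, now polarized at 3°.
I₂ = I₁ cos²(48° − 3°) = 0.5 I₀ · cos²(45°) = 0.25 I₀.
After rotation:
Unpolarized light through the first polarizer → I₁ = ½ I₀, now polarized at 3°.
I₂ = I₁ cos²(92° − 3°) = 0.5 I₀ · cos²(89°) = 0.0001523 I₀.
Ratio = 0.0001523 / 0.25 = 0.0006092.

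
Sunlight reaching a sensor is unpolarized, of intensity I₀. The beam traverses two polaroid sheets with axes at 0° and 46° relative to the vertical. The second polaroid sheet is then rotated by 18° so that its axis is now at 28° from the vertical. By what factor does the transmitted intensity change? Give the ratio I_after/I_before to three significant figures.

I_new/I_old ≈ 1.62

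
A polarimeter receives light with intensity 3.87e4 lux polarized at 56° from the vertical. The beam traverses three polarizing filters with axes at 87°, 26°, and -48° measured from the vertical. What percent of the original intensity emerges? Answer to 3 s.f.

≈ 1.31%

I₁ = 3.87e4 lux · cos²(31°) = 2.843e+04 lux.
I₂ = I₁ · cos²(61°) = 2.843e+04 · 0.235 = 6683 lux.
I₃ = I₂ · cos²(74°) = 6683 · 0.07598 = 507.8 lux.
That is 1.312% of the incident intensity.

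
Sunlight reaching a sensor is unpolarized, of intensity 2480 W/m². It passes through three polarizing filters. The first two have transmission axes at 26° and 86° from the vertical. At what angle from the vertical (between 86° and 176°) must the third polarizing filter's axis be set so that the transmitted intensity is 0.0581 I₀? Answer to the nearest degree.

Unpolarized light through the first polarizer → I₁ = ½ I₀, now polarized at 26°.
I₂ = I₁ cos²(86° − 26°) = 0.5 I₀ · cos²(60°) = 0.125 I₀.
Need I₃/I₀ = 0.0581, so cos²(θ − 86°) = 0.0581 / 0.125 = 0.4648.
θ − 86° = arccos(√0.4648) = 47.0°, giving θ ≈ 86 + 47.0 = 133.0°.

θ ≈ 133°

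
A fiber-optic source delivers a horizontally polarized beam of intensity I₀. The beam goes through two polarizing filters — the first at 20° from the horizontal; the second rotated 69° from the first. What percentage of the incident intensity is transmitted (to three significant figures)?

I₁ = I₀ cos²(20° − 0°) = I₀ cos²(20°) = 0.883 I₀.
I₂ = I₁ cos²(69°) = 0.883 · 0.1284 I₀ = 0.1134 I₀.
That is 11.34% of the incident intensity.

≈ 11.3%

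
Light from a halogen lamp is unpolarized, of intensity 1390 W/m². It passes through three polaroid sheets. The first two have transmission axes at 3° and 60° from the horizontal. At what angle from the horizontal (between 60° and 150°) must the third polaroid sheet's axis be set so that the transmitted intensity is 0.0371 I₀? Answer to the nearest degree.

Unpolarized light through the first polarizer → I₁ = ½ I₀, now polarized at 3°.
I₂ = I₁ cos²(60° − 3°) = 0.5 I₀ · cos²(57°) = 0.1483 I₀.
Need I₃/I₀ = 0.0371, so cos²(θ − 60°) = 0.0371 / 0.1483 = 0.2501.
θ − 60° = arccos(√0.2501) = 60.0°, giving θ ≈ 60 + 60.0 = 120.0°.

θ ≈ 120°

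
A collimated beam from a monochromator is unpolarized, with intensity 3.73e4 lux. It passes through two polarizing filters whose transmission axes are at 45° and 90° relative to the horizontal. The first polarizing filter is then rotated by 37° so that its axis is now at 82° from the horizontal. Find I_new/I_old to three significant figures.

I_new/I_old ≈ 1.96

Before rotation:
Unpolarized light through the first polarizer → I₁ = ½ I₀, now polarized at 45°.
I₂ = I₁ cos²(90° − 45°) = 0.5 I₀ · cos²(45°) = 0.25 I₀.
After rotation:
Unpolarized light through the first polarizer → I₁ = ½ I₀, now polarized at 82°.
I₂ = I₁ cos²(90° − 82°) = 0.5 I₀ · cos²(8°) = 0.4903 I₀.
Ratio = 0.4903 / 0.25 = 1.961.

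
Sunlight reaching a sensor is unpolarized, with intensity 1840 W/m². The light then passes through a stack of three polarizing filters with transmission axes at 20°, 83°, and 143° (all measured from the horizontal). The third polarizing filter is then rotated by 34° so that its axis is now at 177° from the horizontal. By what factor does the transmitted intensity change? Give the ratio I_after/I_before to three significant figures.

Before rotation:
Unpolarized light through the first polarizer → I₁ = ½ I₀, now polarized at 20°.
I₂ = I₁ cos²(83° − 20°) = 0.5 I₀ · cos²(63°) = 0.1031 I₀.
I₃ = I₂ cos²(143° − 83°) = 0.1031 I₀ · cos²(60°) = 0.02576 I₀.
After rotation:
Unpolarized light through the first polarizer → I₁ = ½ I₀, now polarized at 20°.
I₂ = I₁ cos²(83° − 20°) = 0.5 I₀ · cos²(63°) = 0.1031 I₀.
Angle between axes 2 and 3: 86°. I₃ = 0.1031 I₀ · cos²(86°) = 0.0005015 I₀.
Ratio = 0.0005015 / 0.02576 = 0.01946.

I_new/I_old ≈ 0.0195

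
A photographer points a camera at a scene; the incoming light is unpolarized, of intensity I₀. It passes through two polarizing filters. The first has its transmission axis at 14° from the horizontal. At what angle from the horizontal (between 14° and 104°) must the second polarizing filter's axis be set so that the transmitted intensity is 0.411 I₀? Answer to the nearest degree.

θ ≈ 39°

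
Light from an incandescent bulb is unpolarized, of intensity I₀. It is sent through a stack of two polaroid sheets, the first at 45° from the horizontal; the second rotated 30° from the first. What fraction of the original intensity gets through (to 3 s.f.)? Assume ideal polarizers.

Unpolarized light through the first polarizer → I₁ = ½ I₀, now polarized at 45°.
I₂ = I₁ cos²(30°) = 0.5 · 0.75 I₀ = 0.375 I₀.
Transmitted fraction = 0.375.

≈ 0.375 I₀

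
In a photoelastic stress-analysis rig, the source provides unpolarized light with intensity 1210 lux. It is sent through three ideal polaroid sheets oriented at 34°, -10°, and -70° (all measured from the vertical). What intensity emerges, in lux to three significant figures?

I ≈ 78.3 lux

Unpolarized light through the first polarizer → I₁ = 1210 lux/2 = 605 lux, polarized at 34°.
I₂ = I₁ · cos²(44°) = 605 · 0.5174 = 313.1 lux.
I₃ = I₂ · cos²(60°) = 313.1 · 0.25 = 78.26 lux.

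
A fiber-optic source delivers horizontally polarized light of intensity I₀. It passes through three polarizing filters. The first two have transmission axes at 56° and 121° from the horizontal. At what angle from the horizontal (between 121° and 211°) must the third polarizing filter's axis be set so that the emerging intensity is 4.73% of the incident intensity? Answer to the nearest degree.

θ ≈ 144°

I₁ = I₀ cos²(56° − 0°) = I₀ cos²(56°) = 0.3127 I₀.
I₂ = I₁ cos²(121° − 56°) = 0.3127 I₀ · cos²(65°) = 0.05585 I₀.
Need I₃/I₀ = 0.0473, so cos²(θ − 121°) = 0.0473 / 0.05585 = 0.8469.
θ − 121° = arccos(√0.8469) = 23.0°, giving θ ≈ 121 + 23.0 = 144.0°.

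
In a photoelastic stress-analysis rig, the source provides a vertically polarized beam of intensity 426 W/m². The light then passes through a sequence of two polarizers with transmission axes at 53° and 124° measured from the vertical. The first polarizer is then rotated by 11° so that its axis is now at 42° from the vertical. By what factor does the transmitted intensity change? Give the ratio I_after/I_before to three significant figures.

Before rotation:
I₁ = I₀ cos²(53° − 0°) = I₀ cos²(53°) = 0.3622 I₀.
I₂ = I₁ cos²(124° − 53°) = 0.3622 I₀ · cos²(71°) = 0.03839 I₀.
After rotation:
I₁ = I₀ cos²(42° − 0°) = I₀ cos²(42°) = 0.5523 I₀.
I₂ = I₁ cos²(124° − 42°) = 0.5523 I₀ · cos²(82°) = 0.0107 I₀.
Ratio = 0.0107 / 0.03839 = 0.2786.

I_new/I_old ≈ 0.279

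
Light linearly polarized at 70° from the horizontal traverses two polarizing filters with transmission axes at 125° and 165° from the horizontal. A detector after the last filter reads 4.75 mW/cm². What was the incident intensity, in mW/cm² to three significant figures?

By Malus's law, I₁ = I₀ cos²(125° − 70°) = I₀ cos²(55°) = 0.329 I₀.
I₂ = I₁ cos²(165° − 125°) = 0.329 I₀ · cos²(40°) = 0.1931 I₀.
So 4.75 mW/cm² = 0.1931 I₀, giving I₀ = 4.75/0.1931 = 24.6 mW/cm².

I₀ ≈ 24.6 mW/cm²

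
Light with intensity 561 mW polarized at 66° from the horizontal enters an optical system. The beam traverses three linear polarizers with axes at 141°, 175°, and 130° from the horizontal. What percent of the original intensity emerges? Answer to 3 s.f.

≈ 2.30%

I₁ = 561 mW · cos²(75°) = 37.58 mW.
I₂ = I₁ · cos²(34°) = 37.58 · 0.6873 = 25.83 mW.
I₃ = I₂ · cos²(45°) = 25.83 · 0.5 = 12.91 mW.
That is 2.302% of the incident intensity.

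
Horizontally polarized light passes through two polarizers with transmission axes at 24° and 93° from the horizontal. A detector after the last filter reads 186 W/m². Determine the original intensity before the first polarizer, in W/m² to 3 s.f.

By Malus's law, I₁ = I₀ cos²(24° − 0°) = I₀ cos²(24°) = 0.8346 I₀.
I₂ = I₁ cos²(93° − 24°) = 0.8346 I₀ · cos²(69°) = 0.1072 I₀.
So 186 W/m² = 0.1072 I₀, giving I₀ = 186/0.1072 = 1735 W/m².

I₀ ≈ 1740 W/m²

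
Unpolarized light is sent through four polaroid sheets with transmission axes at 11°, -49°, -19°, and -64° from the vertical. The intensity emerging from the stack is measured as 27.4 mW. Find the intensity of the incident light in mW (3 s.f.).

Unpolarized light through the first polarizer → I₁ = ½ I₀, now polarized at 11°.
I₂ = I₁ cos²(-49° − 11°) = 0.5 I₀ · cos²(60°) = 0.125 I₀.
I₃ = I₂ cos²(-19° + 49°) = 0.125 I₀ · cos²(30°) = 0.09375 I₀.
I₄ = I₃ cos²(-64° + 19°) = 0.09375 I₀ · cos²(45°) = 0.04688 I₀.
So 27.4 mW = 0.04688 I₀, giving I₀ = 27.4/0.04688 = 584.5 mW.

I₀ ≈ 585 mW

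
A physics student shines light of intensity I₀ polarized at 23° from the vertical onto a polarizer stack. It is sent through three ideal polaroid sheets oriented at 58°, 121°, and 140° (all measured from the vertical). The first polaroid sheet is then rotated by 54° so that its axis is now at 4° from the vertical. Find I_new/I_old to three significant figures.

Before rotation:
I₁ = I₀ cos²(58° − 23°) = I₀ cos²(35°) = 0.671 I₀.
I₂ = I₁ cos²(121° − 58°) = 0.671 I₀ · cos²(63°) = 0.1383 I₀.
I₃ = I₂ cos²(140° − 121°) = 0.1383 I₀ · cos²(19°) = 0.1236 I₀.
After rotation:
I₁ = I₀ cos²(4° − 23°) = I₀ cos²(19°) = 0.894 I₀.
Angle between axes 1 and 2: 63°. I₂ = 0.894 I₀ · cos²(63°) = 0.1843 I₀.
I₃ = I₂ cos²(140° − 121°) = 0.1843 I₀ · cos²(19°) = 0.1647 I₀.
Ratio = 0.1647 / 0.1236 = 1.332.

I_new/I_old ≈ 1.33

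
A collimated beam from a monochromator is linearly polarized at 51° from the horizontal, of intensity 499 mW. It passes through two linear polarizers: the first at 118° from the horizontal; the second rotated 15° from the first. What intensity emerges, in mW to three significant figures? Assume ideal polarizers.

I ≈ 71.1 mW

I₁ = 499 mW · cos²(67°) = 76.18 mW.
I₂ = I₁ · cos²(15°) = 76.18 · 0.933 = 71.08 mW.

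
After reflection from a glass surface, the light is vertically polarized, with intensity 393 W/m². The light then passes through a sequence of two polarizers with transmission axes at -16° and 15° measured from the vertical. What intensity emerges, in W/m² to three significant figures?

I ≈ 267 W/m²

I₁ = 393 W/m² · cos²(16°) = 363.1 W/m².
I₂ = I₁ · cos²(31°) = 363.1 · 0.7347 = 266.8 W/m².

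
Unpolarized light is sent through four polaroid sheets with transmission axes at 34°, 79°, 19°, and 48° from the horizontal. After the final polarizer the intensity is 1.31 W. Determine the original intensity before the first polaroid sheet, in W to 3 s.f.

Unpolarized light through the first polarizer → I₁ = ½ I₀, now polarized at 34°.
I₂ = I₁ cos²(79° − 34°) = 0.5 I₀ · cos²(45°) = 0.25 I₀.
I₃ = I₂ cos²(19° − 79°) = 0.25 I₀ · cos²(60°) = 0.0625 I₀.
I₄ = I₃ cos²(48° − 19°) = 0.0625 I₀ · cos²(29°) = 0.04781 I₀.
So 1.31 W = 0.04781 I₀, giving I₀ = 1.31/0.04781 = 27.4 W.

I₀ ≈ 27.4 W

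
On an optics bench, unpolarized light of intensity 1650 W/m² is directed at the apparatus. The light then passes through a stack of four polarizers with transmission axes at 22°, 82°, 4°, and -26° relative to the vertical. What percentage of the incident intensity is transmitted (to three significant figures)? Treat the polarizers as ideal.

Unpolarized light through the first polarizer → I₁ = 1650 W/m²/2 = 825 W/m², polarized at 22°.
I₂ = I₁ · cos²(60°) = 825 · 0.25 = 206.3 W/m².
I₃ = I₂ · cos²(78°) = 206.3 · 0.04323 = 8.916 W/m².
I₄ = I₃ · cos²(30°) = 8.916 · 0.75 = 6.687 W/m².
That is 0.4053% of the incident intensity.

≈ 0.405%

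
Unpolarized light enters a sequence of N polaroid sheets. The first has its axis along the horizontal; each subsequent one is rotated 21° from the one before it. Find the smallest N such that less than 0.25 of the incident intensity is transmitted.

N = 7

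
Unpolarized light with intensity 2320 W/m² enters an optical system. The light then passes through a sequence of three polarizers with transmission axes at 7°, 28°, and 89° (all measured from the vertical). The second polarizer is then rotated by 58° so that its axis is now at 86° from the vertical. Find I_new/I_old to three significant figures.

Before rotation:
Unpolarized light through the first polarizer → I₁ = ½ I₀, now polarized at 7°.
I₂ = I₁ cos²(28° − 7°) = 0.5 I₀ · cos²(21°) = 0.4358 I₀.
I₃ = I₂ cos²(89° − 28°) = 0.4358 I₀ · cos²(61°) = 0.1024 I₀.
After rotation:
Unpolarized light through the first polarizer → I₁ = ½ I₀, now polarized at 7°.
I₂ = I₁ cos²(86° − 7°) = 0.5 I₀ · cos²(79°) = 0.0182 I₀.
I₃ = I₂ cos²(89° − 86°) = 0.0182 I₀ · cos²(3°) = 0.01815 I₀.
Ratio = 0.01815 / 0.1024 = 0.1772.

I_new/I_old ≈ 0.177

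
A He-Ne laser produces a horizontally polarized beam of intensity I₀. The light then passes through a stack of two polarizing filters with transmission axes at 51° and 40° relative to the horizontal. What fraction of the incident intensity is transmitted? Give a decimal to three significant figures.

I₁ = I₀ cos²(51° − 0°) = I₀ cos²(51°) = 0.396 I₀.
I₂ = I₁ cos²(40° − 51°) = 0.396 I₀ · cos²(11°) = 0.3816 I₀.
Transmitted fraction = 0.3816.

≈ 0.382 I₀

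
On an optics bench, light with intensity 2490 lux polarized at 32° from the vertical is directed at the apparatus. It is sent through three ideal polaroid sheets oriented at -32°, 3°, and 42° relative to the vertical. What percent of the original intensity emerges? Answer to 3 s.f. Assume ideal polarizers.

≈ 7.79%

By Malus's law, I₁ = 2490 lux · cos²(64°) = 478.5 lux.
I₂ = I₁ · cos²(35°) = 478.5 · 0.671 = 321.1 lux.
I₃ = I₂ · cos²(39°) = 321.1 · 0.604 = 193.9 lux.
That is 7.788% of the incident intensity.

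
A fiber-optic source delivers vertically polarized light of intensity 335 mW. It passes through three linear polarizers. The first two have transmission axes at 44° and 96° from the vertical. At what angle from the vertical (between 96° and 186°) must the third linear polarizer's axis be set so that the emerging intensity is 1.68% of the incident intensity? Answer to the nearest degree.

θ ≈ 169°

By Malus's law, I₁ = I₀ cos²(44° − 0°) = I₀ cos²(44°) = 0.5174 I₀.
I₂ = I₁ cos²(96° − 44°) = 0.5174 I₀ · cos²(52°) = 0.1961 I₀.
Need I₃/I₀ = 0.0168, so cos²(θ − 96°) = 0.0168 / 0.1961 = 0.08566.
θ − 96° = arccos(√0.08566) = 73.0°, giving θ ≈ 96 + 73.0 = 169.0°.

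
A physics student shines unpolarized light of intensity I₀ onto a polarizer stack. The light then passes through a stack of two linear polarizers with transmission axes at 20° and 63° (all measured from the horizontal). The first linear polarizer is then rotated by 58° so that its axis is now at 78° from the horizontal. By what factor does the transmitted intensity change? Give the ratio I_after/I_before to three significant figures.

I_new/I_old ≈ 1.74

Before rotation:
Unpolarized light through the first polarizer → I₁ = ½ I₀, now polarized at 20°.
I₂ = I₁ cos²(63° − 20°) = 0.5 I₀ · cos²(43°) = 0.2674 I₀.
After rotation:
Unpolarized light through the first polarizer → I₁ = ½ I₀, now polarized at 78°.
I₂ = I₁ cos²(63° − 78°) = 0.5 I₀ · cos²(15°) = 0.4665 I₀.
Ratio = 0.4665 / 0.2674 = 1.744.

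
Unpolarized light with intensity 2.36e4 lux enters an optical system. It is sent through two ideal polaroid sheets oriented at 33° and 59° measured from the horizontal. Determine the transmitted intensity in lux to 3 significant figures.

I ≈ 9530 lux

Unpolarized light through the first polarizer → I₁ = 2.36e4 lux/2 = 1.18e+04 lux, polarized at 33°.
I₂ = I₁ · cos²(26°) = 1.18e+04 · 0.8078 = 9532 lux.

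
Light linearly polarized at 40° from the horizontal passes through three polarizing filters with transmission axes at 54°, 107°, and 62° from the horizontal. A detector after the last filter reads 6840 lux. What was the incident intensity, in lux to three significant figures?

I₁ = I₀ cos²(54° − 40°) = I₀ cos²(14°) = 0.9415 I₀.
I₂ = I₁ cos²(107° − 54°) = 0.9415 I₀ · cos²(53°) = 0.341 I₀.
I₃ = I₂ cos²(62° − 107°) = 0.341 I₀ · cos²(45°) = 0.1705 I₀.
So 6840 lux = 0.1705 I₀, giving I₀ = 6840/0.1705 = 4.012e+04 lux.

I₀ ≈ 4.01e4 lux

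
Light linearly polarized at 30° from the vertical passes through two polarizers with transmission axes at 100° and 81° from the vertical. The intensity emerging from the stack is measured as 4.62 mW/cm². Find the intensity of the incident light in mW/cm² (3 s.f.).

By Malus's law, I₁ = I₀ cos²(100° − 30°) = I₀ cos²(70°) = 0.117 I₀.
I₂ = I₁ cos²(81° − 100°) = 0.117 I₀ · cos²(19°) = 0.1046 I₀.
So 4.62 mW/cm² = 0.1046 I₀, giving I₀ = 4.62/0.1046 = 44.18 mW/cm².

I₀ ≈ 44.2 mW/cm²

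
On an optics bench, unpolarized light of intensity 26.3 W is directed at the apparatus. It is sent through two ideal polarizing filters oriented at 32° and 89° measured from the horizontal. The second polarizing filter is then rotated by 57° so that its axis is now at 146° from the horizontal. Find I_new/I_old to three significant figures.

Before rotation:
Unpolarized light through the first polarizer → I₁ = ½ I₀, now polarized at 32°.
I₂ = I₁ cos²(89° − 32°) = 0.5 I₀ · cos²(57°) = 0.1483 I₀.
After rotation:
Unpolarized light through the first polarizer → I₁ = ½ I₀, now polarized at 32°.
Angle between axes 1 and 2: 66°. I₂ = 0.5 I₀ · cos²(66°) = 0.08272 I₀.
Ratio = 0.08272 / 0.1483 = 0.5577.

I_new/I_old ≈ 0.558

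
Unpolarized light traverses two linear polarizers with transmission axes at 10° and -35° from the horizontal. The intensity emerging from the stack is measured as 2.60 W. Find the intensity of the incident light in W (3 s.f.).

I₀ ≈ 10.4 W

Unpolarized light through the first polarizer → I₁ = ½ I₀, now polarized at 10°.
I₂ = I₁ cos²(-35° − 10°) = 0.5 I₀ · cos²(45°) = 0.25 I₀.
So 2.60 W = 0.25 I₀, giving I₀ = 2.60/0.25 = 10.4 W.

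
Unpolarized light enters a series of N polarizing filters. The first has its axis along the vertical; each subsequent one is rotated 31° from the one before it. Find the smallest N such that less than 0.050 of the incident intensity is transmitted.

N = 9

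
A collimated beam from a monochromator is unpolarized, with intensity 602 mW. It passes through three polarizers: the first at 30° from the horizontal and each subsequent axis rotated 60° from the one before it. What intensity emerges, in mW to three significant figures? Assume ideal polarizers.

Unpolarized light through the first polarizer → I₁ = 602 mW/2 = 301 mW, polarized at 30°.
I₂ = I₁ · cos²(60°) = 301 · 0.25 = 75.25 mW.
I₃ = I₂ · cos²(60°) = 75.25 · 0.25 = 18.81 mW.

I ≈ 18.8 mW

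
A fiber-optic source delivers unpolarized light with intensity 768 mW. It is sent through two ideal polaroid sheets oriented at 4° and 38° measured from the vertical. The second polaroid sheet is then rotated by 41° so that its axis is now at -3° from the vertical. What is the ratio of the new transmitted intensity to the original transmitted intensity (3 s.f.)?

Before rotation:
Unpolarized light through the first polarizer → I₁ = ½ I₀, now polarized at 4°.
I₂ = I₁ cos²(38° − 4°) = 0.5 I₀ · cos²(34°) = 0.3437 I₀.
After rotation:
Unpolarized light through the first polarizer → I₁ = ½ I₀, now polarized at 4°.
I₂ = I₁ cos²(-3° − 4°) = 0.5 I₀ · cos²(7°) = 0.4926 I₀.
Ratio = 0.4926 / 0.3437 = 1.433.

I_new/I_old ≈ 1.43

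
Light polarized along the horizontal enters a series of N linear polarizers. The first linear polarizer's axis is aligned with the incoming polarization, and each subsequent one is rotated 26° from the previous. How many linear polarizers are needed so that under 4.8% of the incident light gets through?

First polarizer is aligned with the polarization: full transmission.
Each further stage multiplies by cos²(26°) = 0.8078.
After N polarizers: T = 0.8078^(N−1). Require T < 0.048 ⇒ N−1 > ln(0.048)/ln(0.8078) = 14.23, so N−1 ≥ 15 and N = 16.
Check: N=16 gives T = 0.04072 < 0.048; N=15 gives T = 0.05041.

N = 16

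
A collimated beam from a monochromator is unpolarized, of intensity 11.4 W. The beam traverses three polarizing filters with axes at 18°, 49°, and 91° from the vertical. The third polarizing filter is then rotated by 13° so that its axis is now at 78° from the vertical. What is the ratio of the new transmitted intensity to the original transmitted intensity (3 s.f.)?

Before rotation:
Unpolarized light through the first polarizer → I₁ = ½ I₀, now polarized at 18°.
I₂ = I₁ cos²(49° − 18°) = 0.5 I₀ · cos²(31°) = 0.3674 I₀.
I₃ = I₂ cos²(91° − 49°) = 0.3674 I₀ · cos²(42°) = 0.2029 I₀.
After rotation:
Unpolarized light through the first polarizer → I₁ = ½ I₀, now polarized at 18°.
I₂ = I₁ cos²(49° − 18°) = 0.5 I₀ · cos²(31°) = 0.3674 I₀.
I₃ = I₂ cos²(78° − 49°) = 0.3674 I₀ · cos²(29°) = 0.281 I₀.
Ratio = 0.281 / 0.2029 = 1.385.

I_new/I_old ≈ 1.39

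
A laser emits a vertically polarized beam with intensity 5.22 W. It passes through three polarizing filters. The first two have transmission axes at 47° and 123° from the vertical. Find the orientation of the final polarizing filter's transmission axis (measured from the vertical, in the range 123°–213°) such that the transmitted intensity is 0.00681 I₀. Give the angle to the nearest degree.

I₁ = I₀ cos²(47° − 0°) = I₀ cos²(47°) = 0.4651 I₀.
I₂ = I₁ cos²(123° − 47°) = 0.4651 I₀ · cos²(76°) = 0.02722 I₀.
Need I₃/I₀ = 0.00681, so cos²(θ − 123°) = 0.00681 / 0.02722 = 0.2502.
θ − 123° = arccos(√0.2502) = 60.0°, giving θ ≈ 123 + 60.0 = 183.0°.

θ ≈ 183°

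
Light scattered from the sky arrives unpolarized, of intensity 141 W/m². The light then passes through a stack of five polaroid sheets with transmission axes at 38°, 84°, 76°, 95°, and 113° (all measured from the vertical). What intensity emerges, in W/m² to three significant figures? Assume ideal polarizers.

Unpolarized light through the first polarizer → I₁ = 141 W/m²/2 = 70.5 W/m², polarized at 38°.
I₂ = I₁ · cos²(46°) = 70.5 · 0.4826 = 34.02 W/m².
I₃ = I₂ · cos²(8°) = 34.02 · 0.9806 = 33.36 W/m².
I₄ = I₃ · cos²(19°) = 33.36 · 0.894 = 29.82 W/m².
I₅ = I₄ · cos²(18°) = 29.82 · 0.9045 = 26.98 W/m².

I ≈ 27.0 W/m²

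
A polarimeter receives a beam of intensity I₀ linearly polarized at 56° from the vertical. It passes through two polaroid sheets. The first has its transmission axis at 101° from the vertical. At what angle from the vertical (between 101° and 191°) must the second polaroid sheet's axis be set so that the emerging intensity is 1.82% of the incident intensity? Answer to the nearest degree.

θ ≈ 180°

By Malus's law, I₁ = I₀ cos²(101° − 56°) = I₀ cos²(45°) = 0.5 I₀.
Need I₂/I₀ = 0.0182, so cos²(θ − 101°) = 0.0182 / 0.5 = 0.0364.
θ − 101° = arccos(√0.0364) = 79.0°, giving θ ≈ 101 + 79.0 = 180.0°.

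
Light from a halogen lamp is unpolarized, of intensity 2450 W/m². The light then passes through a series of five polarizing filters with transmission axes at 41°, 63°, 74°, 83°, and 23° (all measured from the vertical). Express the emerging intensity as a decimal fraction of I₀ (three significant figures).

I/I₀ ≈ 0.101

Unpolarized light through the first polarizer → I₁ = 2450 W/m²/2 = 1225 W/m², polarized at 41°.
I₂ = I₁ · cos²(22°) = 1225 · 0.8597 = 1053 W/m².
I₃ = I₂ · cos²(11°) = 1053 · 0.9636 = 1015 W/m².
I₄ = I₃ · cos²(9°) = 1015 · 0.9755 = 989.9 W/m².
I₅ = I₄ · cos²(60°) = 989.9 · 0.25 = 247.5 W/m².
Transmitted fraction = 0.101.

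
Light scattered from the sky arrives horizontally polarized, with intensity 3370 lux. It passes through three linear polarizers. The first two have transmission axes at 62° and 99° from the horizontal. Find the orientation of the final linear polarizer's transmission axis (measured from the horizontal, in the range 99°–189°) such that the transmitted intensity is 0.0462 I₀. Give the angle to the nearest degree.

I₁ = I₀ cos²(62° − 0°) = I₀ cos²(62°) = 0.2204 I₀.
I₂ = I₁ cos²(99° − 62°) = 0.2204 I₀ · cos²(37°) = 0.1406 I₀.
Need I₃/I₀ = 0.0462, so cos²(θ − 99°) = 0.0462 / 0.1406 = 0.3286.
θ − 99° = arccos(√0.3286) = 55.0°, giving θ ≈ 99 + 55.0 = 154.0°.

θ ≈ 154°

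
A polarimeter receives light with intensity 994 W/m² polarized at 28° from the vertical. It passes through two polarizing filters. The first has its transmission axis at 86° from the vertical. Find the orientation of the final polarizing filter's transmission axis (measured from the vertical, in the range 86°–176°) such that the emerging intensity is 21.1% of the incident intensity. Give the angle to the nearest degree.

I₁ = I₀ cos²(86° − 28°) = I₀ cos²(58°) = 0.2808 I₀.
Need I₂/I₀ = 0.211, so cos²(θ − 86°) = 0.211 / 0.2808 = 0.7514.
θ − 86° = arccos(√0.7514) = 29.9°, giving θ ≈ 86 + 29.9 = 115.9°.

θ ≈ 116°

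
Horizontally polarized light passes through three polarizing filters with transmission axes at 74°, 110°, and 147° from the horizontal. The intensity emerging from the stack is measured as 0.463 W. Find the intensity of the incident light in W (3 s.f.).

By Malus's law, I₁ = I₀ cos²(74° − 0°) = I₀ cos²(74°) = 0.07598 I₀.
I₂ = I₁ cos²(110° − 74°) = 0.07598 I₀ · cos²(36°) = 0.04973 I₀.
I₃ = I₂ cos²(147° − 110°) = 0.04973 I₀ · cos²(37°) = 0.03172 I₀.
So 0.463 W = 0.03172 I₀, giving I₀ = 0.463/0.03172 = 14.6 W.

I₀ ≈ 14.6 W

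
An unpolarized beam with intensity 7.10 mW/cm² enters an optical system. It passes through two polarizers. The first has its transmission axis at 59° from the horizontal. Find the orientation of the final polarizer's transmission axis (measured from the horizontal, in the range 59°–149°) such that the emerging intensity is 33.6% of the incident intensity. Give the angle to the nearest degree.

Unpolarized light through the first polarizer → I₁ = ½ I₀, now polarized at 59°.
Need I₂/I₀ = 0.336, so cos²(θ − 59°) = 0.336 / 0.5 = 0.672.
θ − 59° = arccos(√0.672) = 34.9°, giving θ ≈ 59 + 34.9 = 93.9°.

θ ≈ 94°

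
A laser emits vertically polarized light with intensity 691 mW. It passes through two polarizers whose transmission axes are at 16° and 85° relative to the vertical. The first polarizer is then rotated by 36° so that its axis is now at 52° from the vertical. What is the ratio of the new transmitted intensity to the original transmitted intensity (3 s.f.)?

Before rotation:
I₁ = I₀ cos²(16° − 0°) = I₀ cos²(16°) = 0.924 I₀.
I₂ = I₁ cos²(85° − 16°) = 0.924 I₀ · cos²(69°) = 0.1187 I₀.
After rotation:
I₁ = I₀ cos²(52° − 0°) = I₀ cos²(52°) = 0.379 I₀.
I₂ = I₁ cos²(85° − 52°) = 0.379 I₀ · cos²(33°) = 0.2666 I₀.
Ratio = 0.2666 / 0.1187 = 2.247.

I_new/I_old ≈ 2.25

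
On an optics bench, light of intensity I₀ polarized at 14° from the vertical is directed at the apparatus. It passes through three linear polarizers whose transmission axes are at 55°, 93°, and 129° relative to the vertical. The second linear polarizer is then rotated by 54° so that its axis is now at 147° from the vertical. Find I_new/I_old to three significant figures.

Before rotation:
By Malus's law, I₁ = I₀ cos²(55° − 14°) = I₀ cos²(41°) = 0.5696 I₀.
I₂ = I₁ cos²(93° − 55°) = 0.5696 I₀ · cos²(38°) = 0.3537 I₀.
I₃ = I₂ cos²(129° − 93°) = 0.3537 I₀ · cos²(36°) = 0.2315 I₀.
After rotation:
I₁ = I₀ cos²(55° − 14°) = I₀ cos²(41°) = 0.5696 I₀.
Angle between axes 1 and 2: 88°. I₂ = 0.5696 I₀ · cos²(88°) = 0.0006937 I₀.
I₃ = I₂ cos²(129° − 147°) = 0.0006937 I₀ · cos²(18°) = 0.0006275 I₀.
Ratio = 0.0006275 / 0.2315 = 0.002711.

I_new/I_old ≈ 0.00271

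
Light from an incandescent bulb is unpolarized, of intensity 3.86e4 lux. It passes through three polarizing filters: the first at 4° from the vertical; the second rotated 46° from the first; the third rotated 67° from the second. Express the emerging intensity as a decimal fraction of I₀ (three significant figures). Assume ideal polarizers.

I/I₀ ≈ 0.0368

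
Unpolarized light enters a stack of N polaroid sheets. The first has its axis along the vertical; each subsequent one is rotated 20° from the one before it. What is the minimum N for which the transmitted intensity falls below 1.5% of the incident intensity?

N = 30

First polarizer halves the unpolarized light: factor 1/2.
Each further stage multiplies by cos²(20°) = 0.883.
After N polarizers: T = 0.5·0.883^(N−1). Require T < 0.015 ⇒ N−1 > ln(0.015/0.5)/ln(0.883) = 28.19, so N−1 ≥ 29 and N = 30.
Check: N=30 gives T = 0.01356 < 0.015; N=29 gives T = 0.01535.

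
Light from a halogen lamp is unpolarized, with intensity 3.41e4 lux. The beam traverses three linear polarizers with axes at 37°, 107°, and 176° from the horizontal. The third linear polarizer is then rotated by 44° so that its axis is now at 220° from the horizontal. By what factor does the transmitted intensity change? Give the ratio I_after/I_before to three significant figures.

Before rotation:
Unpolarized light through the first polarizer → I₁ = ½ I₀, now polarized at 37°.
I₂ = I₁ cos²(107° − 37°) = 0.5 I₀ · cos²(70°) = 0.05849 I₀.
I₃ = I₂ cos²(176° − 107°) = 0.05849 I₀ · cos²(69°) = 0.007512 I₀.
After rotation:
Unpolarized light through the first polarizer → I₁ = ½ I₀, now polarized at 37°.
I₂ = I₁ cos²(107° − 37°) = 0.5 I₀ · cos²(70°) = 0.05849 I₀.
Angle between axes 2 and 3: 67°. I₃ = 0.05849 I₀ · cos²(67°) = 0.00893 I₀.
Ratio = 0.00893 / 0.007512 = 1.189.

I_new/I_old ≈ 1.19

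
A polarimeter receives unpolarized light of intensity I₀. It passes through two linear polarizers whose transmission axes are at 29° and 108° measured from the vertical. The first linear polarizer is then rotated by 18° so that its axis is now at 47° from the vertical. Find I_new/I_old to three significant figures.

I_new/I_old ≈ 6.46

Before rotation:
Unpolarized light through the first polarizer → I₁ = ½ I₀, now polarized at 29°.
I₂ = I₁ cos²(108° − 29°) = 0.5 I₀ · cos²(79°) = 0.0182 I₀.
After rotation:
Unpolarized light through the first polarizer → I₁ = ½ I₀, now polarized at 47°.
I₂ = I₁ cos²(108° − 47°) = 0.5 I₀ · cos²(61°) = 0.1175 I₀.
Ratio = 0.1175 / 0.0182 = 6.456.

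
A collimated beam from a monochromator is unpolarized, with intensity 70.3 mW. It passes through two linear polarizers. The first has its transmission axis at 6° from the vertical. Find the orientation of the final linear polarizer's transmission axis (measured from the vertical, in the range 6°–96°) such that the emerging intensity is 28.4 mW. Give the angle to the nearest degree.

θ ≈ 32°

Unpolarized light through the first polarizer → I₁ = ½ I₀, now polarized at 6°.
Target fraction: 28.4 / 70.3 mW = 0.404 of I₀.
Need I₂/I₀ = 0.404, so cos²(θ − 6°) = 0.404 / 0.5 = 0.808.
θ − 6° = arccos(√0.808) = 26.0°, giving θ ≈ 6 + 26.0 = 32.0°.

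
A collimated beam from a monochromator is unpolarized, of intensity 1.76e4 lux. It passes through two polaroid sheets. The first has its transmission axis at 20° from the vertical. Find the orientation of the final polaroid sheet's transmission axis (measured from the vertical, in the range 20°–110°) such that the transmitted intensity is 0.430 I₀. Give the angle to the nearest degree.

Unpolarized light through the first polarizer → I₁ = ½ I₀, now polarized at 20°.
Need I₂/I₀ = 0.43, so cos²(θ − 20°) = 0.43 / 0.5 = 0.86.
θ − 20° = arccos(√0.86) = 22.0°, giving θ ≈ 20 + 22.0 = 42.0°.

θ ≈ 42°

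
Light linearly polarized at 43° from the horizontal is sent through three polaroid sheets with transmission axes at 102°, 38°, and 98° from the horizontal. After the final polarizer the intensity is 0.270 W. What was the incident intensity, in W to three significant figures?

I₁ = I₀ cos²(102° − 43°) = I₀ cos²(59°) = 0.2653 I₀.
I₂ = I₁ cos²(38° − 102°) = 0.2653 I₀ · cos²(64°) = 0.05098 I₀.
I₃ = I₂ cos²(98° − 38°) = 0.05098 I₀ · cos²(60°) = 0.01274 I₀.
So 0.270 W = 0.01274 I₀, giving I₀ = 0.270/0.01274 = 21.19 W.

I₀ ≈ 21.2 W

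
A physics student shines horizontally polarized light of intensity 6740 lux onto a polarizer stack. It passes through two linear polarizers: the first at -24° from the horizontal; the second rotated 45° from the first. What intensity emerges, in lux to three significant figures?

I ≈ 2810 lux

I₁ = 6740 lux · cos²(24°) = 5625 lux.
I₂ = I₁ · cos²(45°) = 5625 · 0.5 = 2812 lux.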